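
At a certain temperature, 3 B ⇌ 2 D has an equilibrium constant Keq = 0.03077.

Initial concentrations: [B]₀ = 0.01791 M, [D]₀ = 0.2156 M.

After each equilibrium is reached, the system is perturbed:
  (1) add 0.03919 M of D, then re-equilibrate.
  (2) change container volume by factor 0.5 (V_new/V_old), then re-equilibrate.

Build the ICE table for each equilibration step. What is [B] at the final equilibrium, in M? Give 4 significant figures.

Q₀ = 8091 vs Keq = 0.03077 ⇒ Q>K, reverse
Step 1:
                   B          D
  Initial    0.01791     0.2156
  Change      0.2805     -0.187
  Equil       0.2984     0.0286
  solve Keq expr → x = -0.0935; check Q = 0.03077
Then add 0.03919 M of D.
Step 2:
                   B          D
  Initial     0.2984    0.06779
  Change     0.04802   -0.03202
  Equil       0.3464    0.03577
  solve Keq expr → x = -0.01601; check Q = 0.03077
Then change container volume by factor 0.5 (V_new/V_old).
Step 3:
                   B          D
  Initial     0.6929    0.07154
  Change    -0.03356    0.02237
  Equil       0.6593    0.09391
  solve Keq expr → x = 0.01119; check Q = 0.03077

[B]_eq = 0.6593 M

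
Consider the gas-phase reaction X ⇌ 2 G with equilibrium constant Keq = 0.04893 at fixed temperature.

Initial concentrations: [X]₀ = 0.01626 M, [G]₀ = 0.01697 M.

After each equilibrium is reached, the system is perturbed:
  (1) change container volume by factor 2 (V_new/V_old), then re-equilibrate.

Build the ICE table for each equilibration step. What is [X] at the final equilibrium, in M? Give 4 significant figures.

Q₀ = 0.01771 vs Keq = 0.04893 ⇒ Q<K, forward
Step 1:
                    X           G
  I           0.01626     0.01697
  C         -0.003841    0.007681
  E           0.01242     0.02465
  solve Keq expr → x = 0.003841; check Q = 0.04893
Then change container volume by factor 2 (V_new/V_old).
Step 2:
                    X           G
  I           0.00621     0.01233
  C          -0.00146     0.00292
  E           0.00475     0.01525
  solve Keq expr → x = 0.00146; check Q = 0.04893

[X]_eq = 0.00475 M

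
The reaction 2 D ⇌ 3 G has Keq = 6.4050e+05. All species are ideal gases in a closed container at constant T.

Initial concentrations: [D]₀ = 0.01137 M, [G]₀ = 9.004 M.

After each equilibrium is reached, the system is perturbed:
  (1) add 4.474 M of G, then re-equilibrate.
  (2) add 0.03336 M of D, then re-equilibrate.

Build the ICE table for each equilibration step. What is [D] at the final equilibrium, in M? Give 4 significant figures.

Q₀ = 5.6466e+06 vs Keq = 6.4050e+05 ⇒ Q>K, reverse
Step 1:
                  D         G
  Initial   0.01137     9.004
  Change     0.0222   -0.0333
  Equil     0.03357     8.971
  solve Keq expr → x = -0.0111; check Q = 6.4050e+05
Then add 4.474 M of G.
Step 2:
                  D         G
  Initial   0.03357     13.44
  Change    0.02774  -0.04161
  Equil     0.06131      13.4
  solve Keq expr → x = -0.01387; check Q = 6.4050e+05
Then add 0.03336 M of D.
Step 3:
                  D         G
  Initial   0.09467      13.4
  Change   -0.03302   0.04953
  Equil     0.06165     13.45
  solve Keq expr → x = 0.01651; check Q = 6.4050e+05

[D]_eq = 0.06165 M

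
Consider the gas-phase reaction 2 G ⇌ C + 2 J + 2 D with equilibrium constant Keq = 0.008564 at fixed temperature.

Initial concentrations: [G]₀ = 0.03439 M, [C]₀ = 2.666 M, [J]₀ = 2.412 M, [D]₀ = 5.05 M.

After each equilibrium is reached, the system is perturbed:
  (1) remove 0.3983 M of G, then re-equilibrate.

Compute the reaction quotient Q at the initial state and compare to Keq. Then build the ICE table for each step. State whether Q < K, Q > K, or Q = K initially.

Q₀ = 3.3445e+05 vs Keq = 0.008564 ⇒ Q>K, reverse
Step 1:
                  G         C         J         D
  init      0.03439     2.666     2.412      5.05
  Δ           2.345    -1.173    -2.345    -2.345
  eq           2.38     1.493   0.06663     2.705
  solve Keq expr → x = -1.173; check Q = 0.008564
Then remove 0.3983 M of G.
Step 2:
                  G         C         J         D
  init        1.981     1.493   0.06663     2.705
  Δ         0.01054  -0.00527  -0.01054  -0.01054
  eq          1.992     1.488   0.05609     2.694
  solve Keq expr → x = -0.00527; check Q = 0.008564

Q₀ = 3.3445e+05; Q > K (proceeds reverse)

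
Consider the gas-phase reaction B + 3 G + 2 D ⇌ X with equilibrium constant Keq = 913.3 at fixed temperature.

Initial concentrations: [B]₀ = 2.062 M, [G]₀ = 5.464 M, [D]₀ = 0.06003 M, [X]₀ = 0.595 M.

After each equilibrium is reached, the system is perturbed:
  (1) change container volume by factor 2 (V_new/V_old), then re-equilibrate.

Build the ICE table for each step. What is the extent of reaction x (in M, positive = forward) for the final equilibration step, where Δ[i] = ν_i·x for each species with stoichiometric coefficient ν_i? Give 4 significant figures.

x = -0.001699 M

Q₀ = 0.4909 vs Keq = 913.3 ⇒ Q<K, forward
Step 1:
                   B          G          D          X
  I            2.062      5.464    0.06003      0.595
  C         -0.02928   -0.08784   -0.05856    0.02928
  E            2.033      5.376   0.001471     0.6243
  solve Keq expr → x = 0.02928; check Q = 913.3
Then change container volume by factor 2 (V_new/V_old).
Step 2:
                   B          G          D          X
  I            1.016      2.688 7.3554e-04     0.3121
  C         0.001699   0.005098   0.003399  -0.001699
  E            1.018      2.693   0.004134     0.3104
  solve Keq expr → x = -0.001699; check Q = 913.3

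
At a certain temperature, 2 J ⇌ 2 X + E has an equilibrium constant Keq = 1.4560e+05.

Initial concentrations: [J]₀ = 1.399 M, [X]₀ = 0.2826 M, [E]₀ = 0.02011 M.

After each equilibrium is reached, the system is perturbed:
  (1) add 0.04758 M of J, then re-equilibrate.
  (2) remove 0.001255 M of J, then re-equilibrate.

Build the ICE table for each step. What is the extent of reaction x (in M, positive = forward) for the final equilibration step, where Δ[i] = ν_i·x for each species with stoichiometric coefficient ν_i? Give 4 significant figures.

Q₀ = 8.2058e-04 vs Keq = 1.4560e+05 ⇒ Q<K, forward
Step 1:
                   J          X          E
  Initial      1.399     0.2826    0.02011
  Change      -1.395      1.395     0.6976
  Equil     0.003725      1.678     0.7177
  solve Keq expr → x = 0.6976; check Q = 1.4560e+05
Then add 0.04758 M of J.
Step 2:
                   J          X          E
  Initial    0.05131      1.678     0.7177
  Change    -0.04741    0.04741    0.02371
  Equil     0.003893      1.725     0.7415
  solve Keq expr → x = 0.02371; check Q = 1.4560e+05
Then remove 0.001255 M of J.
Step 3:
                   J          X          E
  Initial   0.002638      1.725     0.7415
  Change    0.001251  -0.001251 -6.2527e-04
  Equil     0.003889      1.724     0.7408
  solve Keq expr → x = -6.2527e-04; check Q = 1.4560e+05

x = -6.2527e-04 M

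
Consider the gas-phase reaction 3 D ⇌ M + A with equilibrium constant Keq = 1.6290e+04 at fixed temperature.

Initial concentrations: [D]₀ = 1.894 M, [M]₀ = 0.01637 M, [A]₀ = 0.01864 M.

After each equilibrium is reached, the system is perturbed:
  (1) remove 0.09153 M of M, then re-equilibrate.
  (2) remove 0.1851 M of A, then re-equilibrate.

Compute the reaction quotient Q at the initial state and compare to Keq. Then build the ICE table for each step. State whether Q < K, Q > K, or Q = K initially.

Q₀ = 4.4911e-05; Q < K (proceeds forward)

Q₀ = 4.4911e-05 vs Keq = 1.6290e+04 ⇒ Q<K, forward
Step 1:
                    D           M           A
  I             1.894     0.01637     0.01864
  C            -1.865      0.6216      0.6216
  E           0.02927      0.6379      0.6402
  solve Keq expr → x = 0.6216; check Q = 1.6290e+04
Then remove 0.09153 M of M.
Step 2:
                    D           M           A
  I           0.02927      0.5464      0.6402
  C         -0.001457  4.8578e-04  4.8578e-04
  E           0.02781      0.5469      0.6407
  solve Keq expr → x = 4.8578e-04; check Q = 1.6290e+04
Then remove 0.1851 M of A.
Step 3:
                    D           M           A
  I           0.02781      0.5469      0.4556
  C         -0.002955  9.8496e-04  9.8496e-04
  E           0.02486      0.5479      0.4566
  solve Keq expr → x = 9.8496e-04; check Q = 1.6290e+04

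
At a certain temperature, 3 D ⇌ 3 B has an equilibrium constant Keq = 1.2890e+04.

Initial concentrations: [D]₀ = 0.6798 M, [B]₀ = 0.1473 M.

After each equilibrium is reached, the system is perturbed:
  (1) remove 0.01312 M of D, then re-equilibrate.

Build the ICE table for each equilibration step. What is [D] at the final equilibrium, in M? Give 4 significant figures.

[D]_eq = 0.0333 M

Q₀ = 0.01017 vs Keq = 1.2890e+04 ⇒ Q<K, forward
Step 1:
                   D          B
  init        0.6798     0.1473
  Δ           -0.646      0.646
  eq         0.03383     0.7933
  solve Keq expr → x = 0.2153; check Q = 1.2890e+04
Then remove 0.01312 M of D.
Step 2:
                   D          B
  init       0.02071     0.7933
  Δ          0.01258   -0.01258
  eq          0.0333     0.7807
  solve Keq expr → x = -0.004194; check Q = 1.2890e+04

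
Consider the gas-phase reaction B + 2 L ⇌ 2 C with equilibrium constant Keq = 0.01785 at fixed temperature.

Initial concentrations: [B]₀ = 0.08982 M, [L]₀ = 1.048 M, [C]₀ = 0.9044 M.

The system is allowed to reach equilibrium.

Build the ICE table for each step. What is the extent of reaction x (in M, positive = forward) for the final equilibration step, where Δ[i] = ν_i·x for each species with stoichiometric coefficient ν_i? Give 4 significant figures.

Q₀ = 8.291 vs Keq = 0.01785 ⇒ Q>K, reverse
Step 1:
                   B          L          C
  Initial    0.08982      1.048     0.9044
  Change       0.371      0.742     -0.742
  Equil       0.4608       1.79     0.1624
  solve Keq expr → x = -0.371; check Q = 0.01785

x = -0.371 M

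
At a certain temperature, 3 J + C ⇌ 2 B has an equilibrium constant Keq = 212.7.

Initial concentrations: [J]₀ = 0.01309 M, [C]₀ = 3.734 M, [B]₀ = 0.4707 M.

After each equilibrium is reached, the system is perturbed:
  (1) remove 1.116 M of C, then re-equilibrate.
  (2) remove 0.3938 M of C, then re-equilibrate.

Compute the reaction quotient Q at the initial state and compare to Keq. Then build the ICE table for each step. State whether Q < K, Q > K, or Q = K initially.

Q₀ = 2.6454e+04; Q > K (proceeds reverse)

Q₀ = 2.6454e+04 vs Keq = 212.7 ⇒ Q>K, reverse
Step 1:
                   J          C          B
  Initial    0.01309      3.734     0.4707
  Change     0.04909    0.01636   -0.03273
  Equil      0.06218       3.75      0.438
  solve Keq expr → x = -0.01636; check Q = 212.7
Then remove 1.116 M of C.
Step 2:
                   J          C          B
  Initial    0.06218      2.634      0.438
  Change    0.007234   0.002411  -0.004823
  Equil      0.06942      2.637     0.4331
  solve Keq expr → x = -0.002411; check Q = 212.7
Then remove 0.3938 M of C.
Step 3:
                   J          C          B
  Initial    0.06942      2.243     0.4331
  Change    0.003565   0.001188  -0.002376
  Equil      0.07298      2.244     0.4308
  solve Keq expr → x = -0.001188; check Q = 212.7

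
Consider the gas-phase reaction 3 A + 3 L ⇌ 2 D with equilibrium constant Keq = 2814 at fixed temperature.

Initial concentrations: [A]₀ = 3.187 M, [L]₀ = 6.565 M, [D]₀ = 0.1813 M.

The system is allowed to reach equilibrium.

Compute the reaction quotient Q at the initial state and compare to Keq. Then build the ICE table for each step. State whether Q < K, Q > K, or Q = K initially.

Q₀ = 3.5888e-06; Q < K (proceeds forward)

Q₀ = 3.5888e-06 vs Keq = 2814 ⇒ Q<K, forward
Step 1:
                    A           L           D
  init          3.187       6.565      0.1813
  Δ            -3.151      -3.151       2.101
  eq          0.03596       3.414       2.282
  solve Keq expr → x = 1.05; check Q = 2814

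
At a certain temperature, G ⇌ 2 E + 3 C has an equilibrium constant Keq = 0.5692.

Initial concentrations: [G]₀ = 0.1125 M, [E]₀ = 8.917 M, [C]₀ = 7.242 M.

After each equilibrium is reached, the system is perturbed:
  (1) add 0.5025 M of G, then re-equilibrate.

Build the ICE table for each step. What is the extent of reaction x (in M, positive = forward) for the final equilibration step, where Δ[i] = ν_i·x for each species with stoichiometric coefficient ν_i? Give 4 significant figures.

Q₀ = 2.6845e+05 vs Keq = 0.5692 ⇒ Q>K, reverse
Step 1:
                    G           E           C
  I            0.1125       8.917       7.242
  C             2.276      -4.552      -6.827
  E             2.388       4.365      0.4147
  solve Keq expr → x = -2.276; check Q = 0.5692
Then add 0.5025 M of G.
Step 2:
                    G           E           C
  I             2.891       4.365      0.4147
  C         -0.008556     0.01711     0.02567
  E             2.882       4.383      0.4404
  solve Keq expr → x = 0.008556; check Q = 0.5692

x = 0.008556 M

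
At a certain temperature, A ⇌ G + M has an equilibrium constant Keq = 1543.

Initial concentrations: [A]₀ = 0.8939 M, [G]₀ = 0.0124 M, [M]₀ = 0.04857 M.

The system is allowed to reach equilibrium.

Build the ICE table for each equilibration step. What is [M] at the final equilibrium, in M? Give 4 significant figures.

Q₀ = 6.7375e-04 vs Keq = 1543 ⇒ Q<K, forward
Step 1:
                    A           G           M
  Initial      0.8939      0.0124     0.04857
  Change      -0.8933      0.8933      0.8933
  Equil    5.5291e-04      0.9057      0.9419
  solve Keq expr → x = 0.8933; check Q = 1543

[M]_eq = 0.9419 M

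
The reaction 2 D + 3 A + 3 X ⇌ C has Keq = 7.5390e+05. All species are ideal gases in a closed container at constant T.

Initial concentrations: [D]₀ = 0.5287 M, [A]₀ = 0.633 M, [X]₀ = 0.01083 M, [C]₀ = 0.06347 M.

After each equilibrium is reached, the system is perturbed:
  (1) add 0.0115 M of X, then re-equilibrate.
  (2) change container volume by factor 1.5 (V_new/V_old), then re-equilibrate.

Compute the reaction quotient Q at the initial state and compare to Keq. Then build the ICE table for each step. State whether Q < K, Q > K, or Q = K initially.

Q₀ = 7.0478e+05 vs Keq = 7.5390e+05 ⇒ Q<K, forward
Step 1:
                   D          A          X          C
  Initial     0.5287      0.633    0.01083    0.06347
  Change  -1.5356e-04 -2.3033e-04 -2.3033e-04 7.6778e-05
  Equil       0.5285     0.6328     0.0106    0.06355
  solve Keq expr → x = 7.6778e-05; check Q = 7.5390e+05
Then add 0.0115 M of X.
Step 2:
                   D          A          X          C
  Initial     0.5285     0.6328     0.0221    0.06355
  Change   -0.007337   -0.01101   -0.01101   0.003669
  Equil       0.5212     0.6218    0.01109    0.06722
  solve Keq expr → x = 0.003669; check Q = 7.5390e+05
Then change container volume by factor 1.5 (V_new/V_old).
Step 3:
                   D          A          X          C
  Initial     0.3475     0.4145   0.007396    0.04481
  Change    0.006968    0.01045    0.01045  -0.003484
  Equil       0.3544      0.425    0.01785    0.04133
  solve Keq expr → x = -0.003484; check Q = 7.5390e+05

Q₀ = 7.0478e+05; Q < K (proceeds forward)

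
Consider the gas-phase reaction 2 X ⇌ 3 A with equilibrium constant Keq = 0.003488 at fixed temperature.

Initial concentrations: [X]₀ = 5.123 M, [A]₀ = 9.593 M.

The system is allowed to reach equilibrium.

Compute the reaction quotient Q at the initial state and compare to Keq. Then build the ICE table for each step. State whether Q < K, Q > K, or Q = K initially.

Q₀ = 33.64 vs Keq = 0.003488 ⇒ Q>K, reverse
Step 1:
                    X           A
  init          5.123       9.593
  Δ             5.895      -8.842
  eq            11.02      0.7509
  solve Keq expr → x = -2.947; check Q = 0.003488

Q₀ = 33.64; Q > K (proceeds reverse)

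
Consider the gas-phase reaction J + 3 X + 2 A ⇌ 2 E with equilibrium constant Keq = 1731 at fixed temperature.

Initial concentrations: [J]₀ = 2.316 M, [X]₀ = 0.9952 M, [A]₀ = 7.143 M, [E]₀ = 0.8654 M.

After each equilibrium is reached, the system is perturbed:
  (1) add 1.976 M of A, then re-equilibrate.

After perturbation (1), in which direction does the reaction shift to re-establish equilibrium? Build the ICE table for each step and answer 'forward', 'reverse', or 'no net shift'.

Q₀ = 0.00643 vs Keq = 1731 ⇒ Q<K, forward
Step 1:
                    J           X           A           E
  Initial       2.316      0.9952       7.143      0.8654
  Change      -0.3234     -0.9702     -0.6468      0.6468
  Equil         1.993     0.02504       6.496       1.512
  solve Keq expr → x = 0.3234; check Q = 1731
Then add 1.976 M of A.
Step 2:
                    J           X           A           E
  Initial       1.993     0.02504       8.472       1.512
  Change    -0.001343    -0.00403   -0.002687    0.002687
  Equil         1.991     0.02102        8.47       1.515
  solve Keq expr → x = 0.001343; check Q = 1731

Direction: forward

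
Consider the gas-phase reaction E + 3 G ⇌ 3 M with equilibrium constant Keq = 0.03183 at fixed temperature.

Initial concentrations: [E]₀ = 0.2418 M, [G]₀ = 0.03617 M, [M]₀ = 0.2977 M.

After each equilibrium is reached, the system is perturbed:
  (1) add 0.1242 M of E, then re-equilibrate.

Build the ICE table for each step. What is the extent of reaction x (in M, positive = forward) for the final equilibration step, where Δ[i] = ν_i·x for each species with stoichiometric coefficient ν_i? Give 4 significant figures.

Q₀ = 2306 vs Keq = 0.03183 ⇒ Q>K, reverse
Step 1:
                    E           G           M
  Initial      0.2418     0.03617      0.2977
  Change      0.07939      0.2382     -0.2382
  Equil        0.3212      0.2743     0.05954
  solve Keq expr → x = -0.07939; check Q = 0.03183
Then add 0.1242 M of E.
Step 2:
                    E           G           M
  Initial      0.4454      0.2743     0.05954
  Change    -0.001816   -0.005448    0.005448
  Equil        0.4436      0.2689     0.06499
  solve Keq expr → x = 0.001816; check Q = 0.03183

x = 0.001816 M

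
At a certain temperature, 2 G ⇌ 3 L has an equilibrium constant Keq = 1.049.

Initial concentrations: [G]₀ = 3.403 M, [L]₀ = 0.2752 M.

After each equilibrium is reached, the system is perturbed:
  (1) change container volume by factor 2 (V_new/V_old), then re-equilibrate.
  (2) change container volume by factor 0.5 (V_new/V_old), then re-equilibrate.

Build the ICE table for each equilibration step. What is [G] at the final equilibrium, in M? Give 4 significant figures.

Q₀ = 0.0018 vs Keq = 1.049 ⇒ Q<K, forward
Step 1:
                  G         L
  I           3.403    0.2752
  C          -1.024     1.536
  E           2.379     1.811
  solve Keq expr → x = 0.5119; check Q = 1.049
Then change container volume by factor 2 (V_new/V_old).
Step 2:
                  G         L
  I            1.19    0.9054
  C         -0.1095    0.1642
  E            1.08      1.07
  solve Keq expr → x = 0.05474; check Q = 1.049
Then change container volume by factor 0.5 (V_new/V_old).
Step 3:
                  G         L
  I            2.16     2.139
  C           0.219   -0.3285
  E           2.379     1.811
  solve Keq expr → x = -0.1095; check Q = 1.049

[G]_eq = 2.379 M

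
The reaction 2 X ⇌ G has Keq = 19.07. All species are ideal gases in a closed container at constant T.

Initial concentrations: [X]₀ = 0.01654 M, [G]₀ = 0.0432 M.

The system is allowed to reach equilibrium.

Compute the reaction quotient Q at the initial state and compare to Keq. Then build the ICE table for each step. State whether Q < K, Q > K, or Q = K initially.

Q₀ = 157.9 vs Keq = 19.07 ⇒ Q>K, reverse
Step 1:
                   X          G
  Initial    0.01654     0.0432
  Change     0.02393   -0.01197
  Equil      0.04047    0.03123
  solve Keq expr → x = -0.01197; check Q = 19.07

Q₀ = 157.9; Q > K (proceeds reverse)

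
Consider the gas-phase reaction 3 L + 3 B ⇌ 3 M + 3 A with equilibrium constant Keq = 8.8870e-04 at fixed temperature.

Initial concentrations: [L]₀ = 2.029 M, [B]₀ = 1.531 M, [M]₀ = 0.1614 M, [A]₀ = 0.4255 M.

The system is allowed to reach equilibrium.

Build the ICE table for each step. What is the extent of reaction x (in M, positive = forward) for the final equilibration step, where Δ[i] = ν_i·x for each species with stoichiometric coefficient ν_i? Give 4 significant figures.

Q₀ = 1.0805e-05 vs Keq = 8.8870e-04 ⇒ Q<K, forward
Step 1:
                    L           B           M           A
  Initial       2.029       1.531      0.1614      0.4255
  Change      -0.2062     -0.2062      0.2062      0.2062
  Equil         1.823       1.325      0.3676      0.6317
  solve Keq expr → x = 0.06872; check Q = 8.8870e-04

x = 0.06872 M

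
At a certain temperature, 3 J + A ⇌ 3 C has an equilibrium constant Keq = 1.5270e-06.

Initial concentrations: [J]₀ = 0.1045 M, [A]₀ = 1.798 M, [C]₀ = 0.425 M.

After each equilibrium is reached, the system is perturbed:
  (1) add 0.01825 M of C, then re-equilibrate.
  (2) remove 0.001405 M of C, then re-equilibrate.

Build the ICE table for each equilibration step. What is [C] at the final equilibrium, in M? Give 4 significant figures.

Q₀ = 37.41 vs Keq = 1.5270e-06 ⇒ Q>K, reverse
Step 1:
                   J          A          C
  Initial     0.1045      1.798      0.425
  Change      0.4175     0.1392    -0.4175
  Equil        0.522      1.937   0.007493
  solve Keq expr → x = -0.1392; check Q = 1.5270e-06
Then add 0.01825 M of C.
Step 2:
                   J          A          C
  Initial      0.522      1.937    0.02574
  Change     0.01798   0.005995   -0.01798
  Equil         0.54      1.943    0.00776
  solve Keq expr → x = -0.005995; check Q = 1.5270e-06
Then remove 0.001405 M of C.
Step 3:
                   J          A          C
  Initial       0.54      1.943   0.006355
  Change   -0.001384 -4.6150e-04   0.001384
  Equil       0.5386      1.943   0.007739
  solve Keq expr → x = 4.6150e-04; check Q = 1.5270e-06

[C]_eq = 0.007739 M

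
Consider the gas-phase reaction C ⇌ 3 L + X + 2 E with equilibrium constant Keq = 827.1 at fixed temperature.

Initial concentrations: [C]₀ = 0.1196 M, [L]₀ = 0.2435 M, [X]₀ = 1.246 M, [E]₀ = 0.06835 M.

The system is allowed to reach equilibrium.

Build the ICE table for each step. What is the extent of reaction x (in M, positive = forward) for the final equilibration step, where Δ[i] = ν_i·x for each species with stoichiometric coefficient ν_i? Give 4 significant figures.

Q₀ = 7.0269e-04 vs Keq = 827.1 ⇒ Q<K, forward
Step 1:
                    C           L           X           E
  I            0.1196      0.2435       1.246     0.06835
  C           -0.1196      0.3587      0.1196      0.2391
  E        3.4089e-05      0.6022       1.366      0.3075
  solve Keq expr → x = 0.1196; check Q = 827.1

x = 0.1196 M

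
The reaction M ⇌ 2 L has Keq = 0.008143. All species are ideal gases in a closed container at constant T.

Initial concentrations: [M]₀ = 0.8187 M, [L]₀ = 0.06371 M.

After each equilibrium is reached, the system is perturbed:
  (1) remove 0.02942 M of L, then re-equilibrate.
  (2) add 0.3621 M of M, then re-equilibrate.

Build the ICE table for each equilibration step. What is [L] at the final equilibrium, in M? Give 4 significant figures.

Q₀ = 0.004958 vs Keq = 0.008143 ⇒ Q<K, forward
Step 1:
                  M         L
  I          0.8187   0.06371
  C       -0.008751    0.0175
  E          0.8099   0.08121
  solve Keq expr → x = 0.008751; check Q = 0.008143
Then remove 0.02942 M of L.
Step 2:
                  M         L
  I          0.8099   0.05179
  C        -0.01435    0.0287
  E          0.7956   0.08049
  solve Keq expr → x = 0.01435; check Q = 0.008143
Then add 0.3621 M of M.
Step 3:
                  M         L
  I           1.158   0.08049
  C       -0.008131   0.01626
  E            1.15   0.09675
  solve Keq expr → x = 0.008131; check Q = 0.008143

[L]_eq = 0.09675 M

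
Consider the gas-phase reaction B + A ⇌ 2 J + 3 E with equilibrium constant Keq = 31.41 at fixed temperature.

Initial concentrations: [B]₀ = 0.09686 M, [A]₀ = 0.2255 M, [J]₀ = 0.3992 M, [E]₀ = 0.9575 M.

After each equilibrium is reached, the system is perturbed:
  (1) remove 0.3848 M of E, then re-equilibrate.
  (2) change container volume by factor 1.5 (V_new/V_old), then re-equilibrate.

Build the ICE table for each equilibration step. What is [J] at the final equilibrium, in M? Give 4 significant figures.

Q₀ = 6.405 vs Keq = 31.41 ⇒ Q<K, forward
Step 1:
                   B          A          J          E
  init       0.09686     0.2255     0.3992     0.9575
  Δ         -0.04355   -0.04355    0.08709     0.1306
  eq         0.05331      0.182     0.4863      1.088
  solve Keq expr → x = 0.04355; check Q = 31.41
Then remove 0.3848 M of E.
Step 2:
                   B          A          J          E
  init       0.05331      0.182     0.4863     0.7033
  Δ         -0.02547   -0.02547    0.05094    0.07642
  eq         0.02784     0.1565     0.5372     0.7798
  solve Keq expr → x = 0.02547; check Q = 31.41
Then change container volume by factor 1.5 (V_new/V_old).
Step 3:
                   B          A          J          E
  init       0.01856     0.1043     0.3582     0.5198
  Δ         -0.01041   -0.01041    0.02082    0.03124
  eq        0.008149    0.09391      0.379     0.5511
  solve Keq expr → x = 0.01041; check Q = 31.41

[J]_eq = 0.379 M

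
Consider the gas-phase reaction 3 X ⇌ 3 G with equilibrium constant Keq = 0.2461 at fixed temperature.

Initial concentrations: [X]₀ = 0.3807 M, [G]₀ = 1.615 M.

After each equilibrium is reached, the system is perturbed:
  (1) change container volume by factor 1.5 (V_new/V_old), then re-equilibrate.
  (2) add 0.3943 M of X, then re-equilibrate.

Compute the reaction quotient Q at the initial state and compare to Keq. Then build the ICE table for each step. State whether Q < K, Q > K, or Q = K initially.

Q₀ = 76.34; Q > K (proceeds reverse)

Q₀ = 76.34 vs Keq = 0.2461 ⇒ Q>K, reverse
Step 1:
                    X           G
  I            0.3807       1.615
  C            0.8462     -0.8462
  E             1.227      0.7688
  solve Keq expr → x = -0.2821; check Q = 0.2461
Then change container volume by factor 1.5 (V_new/V_old).
Step 2:
                    X           G
  I            0.8179      0.5126
  C                 0           0
  E            0.8179      0.5126
  solve Keq expr → x = 0; check Q = 0.2461
Then add 0.3943 M of X.
Step 3:
                    X           G
  I             1.212      0.5126
  C           -0.1519      0.1519
  E              1.06      0.6645
  solve Keq expr → x = 0.05063; check Q = 0.2461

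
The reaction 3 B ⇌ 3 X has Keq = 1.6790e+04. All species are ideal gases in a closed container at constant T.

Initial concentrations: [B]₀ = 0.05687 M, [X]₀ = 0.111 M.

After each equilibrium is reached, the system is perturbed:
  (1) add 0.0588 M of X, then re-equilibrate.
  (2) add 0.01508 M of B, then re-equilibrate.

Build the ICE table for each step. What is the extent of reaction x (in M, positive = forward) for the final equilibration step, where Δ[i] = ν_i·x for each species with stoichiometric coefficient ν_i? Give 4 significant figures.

Q₀ = 7.436 vs Keq = 1.6790e+04 ⇒ Q<K, forward
Step 1:
                   B          X
  I          0.05687      0.111
  C         -0.05056    0.05056
  E         0.006309     0.1616
  solve Keq expr → x = 0.01685; check Q = 1.6790e+04
Then add 0.0588 M of X.
Step 2:
                   B          X
  I         0.006309     0.2204
  C          0.00221   -0.00221
  E         0.008519     0.2182
  solve Keq expr → x = -7.3666e-04; check Q = 1.6790e+04
Then add 0.01508 M of B.
Step 3:
                   B          X
  I           0.0236     0.2182
  C         -0.01451    0.01451
  E         0.009086     0.2327
  solve Keq expr → x = 0.004838; check Q = 1.6790e+04

x = 0.004838 M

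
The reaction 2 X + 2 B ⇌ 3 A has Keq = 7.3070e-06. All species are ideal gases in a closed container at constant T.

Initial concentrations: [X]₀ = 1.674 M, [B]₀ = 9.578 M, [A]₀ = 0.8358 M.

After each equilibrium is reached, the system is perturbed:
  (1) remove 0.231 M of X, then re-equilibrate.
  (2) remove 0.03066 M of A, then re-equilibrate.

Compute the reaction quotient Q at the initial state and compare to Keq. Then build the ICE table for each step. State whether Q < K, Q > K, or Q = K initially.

Q₀ = 0.002271; Q > K (proceeds reverse)

Q₀ = 0.002271 vs Keq = 7.3070e-06 ⇒ Q>K, reverse
Step 1:
                   X          B          A
  init         1.674      9.578     0.8358
  Δ           0.4575     0.4575    -0.6863
  eq           2.132      10.04     0.1495
  solve Keq expr → x = -0.2288; check Q = 7.3070e-06
Then remove 0.231 M of X.
Step 2:
                   X          B          A
  init         1.901      10.04     0.1495
  Δ         0.007067   0.007067    -0.0106
  eq           1.908      10.04     0.1389
  solve Keq expr → x = -0.003533; check Q = 7.3070e-06
Then remove 0.03066 M of A.
Step 3:
                   X          B          A
  init         1.908      10.04     0.1083
  Δ         -0.01968   -0.01968    0.02952
  eq           1.888      10.02     0.1378
  solve Keq expr → x = 0.009841; check Q = 7.3070e-06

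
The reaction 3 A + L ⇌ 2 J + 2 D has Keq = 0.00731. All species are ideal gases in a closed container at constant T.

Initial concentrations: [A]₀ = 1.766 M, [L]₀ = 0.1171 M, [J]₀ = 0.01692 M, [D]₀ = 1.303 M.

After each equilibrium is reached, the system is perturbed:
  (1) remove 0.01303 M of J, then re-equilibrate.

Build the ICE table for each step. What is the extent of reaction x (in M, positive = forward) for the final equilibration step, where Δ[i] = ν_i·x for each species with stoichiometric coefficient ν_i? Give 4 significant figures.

x = 0.005399 M

Q₀ = 7.5363e-04 vs Keq = 0.00731 ⇒ Q<K, forward
Step 1:
                    A           L           J           D
  I             1.766      0.1171     0.01692       1.303
  C           -0.0442    -0.01473     0.02946     0.02946
  E             1.722      0.1024     0.04638       1.332
  solve Keq expr → x = 0.01473; check Q = 0.00731
Then remove 0.01303 M of J.
Step 2:
                    A           L           J           D
  I             1.722      0.1024     0.03335       1.332
  C           -0.0162   -0.005399      0.0108      0.0108
  E             1.706     0.09697     0.04415       1.343
  solve Keq expr → x = 0.005399; check Q = 0.00731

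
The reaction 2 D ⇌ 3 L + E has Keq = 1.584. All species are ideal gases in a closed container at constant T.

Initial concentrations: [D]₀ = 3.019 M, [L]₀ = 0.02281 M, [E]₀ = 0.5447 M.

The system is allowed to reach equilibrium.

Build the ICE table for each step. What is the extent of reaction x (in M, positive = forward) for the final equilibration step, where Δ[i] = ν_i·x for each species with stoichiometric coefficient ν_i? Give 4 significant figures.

x = 0.5656 M

Q₀ = 7.0926e-07 vs Keq = 1.584 ⇒ Q<K, forward
Step 1:
                   D          L          E
  init         3.019    0.02281     0.5447
  Δ           -1.131      1.697     0.5656
  eq           1.888       1.72       1.11
  solve Keq expr → x = 0.5656; check Q = 1.584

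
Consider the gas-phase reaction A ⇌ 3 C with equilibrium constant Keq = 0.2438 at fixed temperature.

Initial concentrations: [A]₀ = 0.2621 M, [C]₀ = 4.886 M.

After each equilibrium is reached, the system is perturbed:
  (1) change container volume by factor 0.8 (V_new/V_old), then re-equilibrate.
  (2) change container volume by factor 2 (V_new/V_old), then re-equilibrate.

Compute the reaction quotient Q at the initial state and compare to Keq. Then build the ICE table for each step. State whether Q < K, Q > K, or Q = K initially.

Q₀ = 445; Q > K (proceeds reverse)

Q₀ = 445 vs Keq = 0.2438 ⇒ Q>K, reverse
Step 1:
                    A           C
  init         0.2621       4.886
  Δ             1.383      -4.149
  eq            1.645      0.7374
  solve Keq expr → x = -1.383; check Q = 0.2438
Then change container volume by factor 0.8 (V_new/V_old).
Step 2:
                    A           C
  init          2.056      0.9218
  Δ           0.04074     -0.1222
  eq            2.097      0.7996
  solve Keq expr → x = -0.04074; check Q = 0.2438
Then change container volume by factor 2 (V_new/V_old).
Step 3:
                    A           C
  init          1.048      0.3998
  Δ          -0.07324      0.2197
  eq           0.9752      0.6195
  solve Keq expr → x = 0.07324; check Q = 0.2438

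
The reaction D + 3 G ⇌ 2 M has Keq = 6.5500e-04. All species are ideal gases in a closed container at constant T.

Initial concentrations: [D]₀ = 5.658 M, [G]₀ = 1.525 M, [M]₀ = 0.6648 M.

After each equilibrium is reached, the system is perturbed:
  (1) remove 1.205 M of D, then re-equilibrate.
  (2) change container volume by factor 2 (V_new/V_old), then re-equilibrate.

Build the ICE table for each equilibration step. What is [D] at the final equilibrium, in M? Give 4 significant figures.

[D]_eq = 2.367 M

Q₀ = 0.02202 vs Keq = 6.5500e-04 ⇒ Q>K, reverse
Step 1:
                  D         G         M
  Initial     5.658     1.525    0.6648
  Change       0.23    0.6901   -0.4601
  Equil       5.888     2.215    0.2047
  solve Keq expr → x = -0.23; check Q = 6.5500e-04
Then remove 1.205 M of D.
Step 2:
                  D         G         M
  Initial     4.683     2.215    0.2047
  Change   0.009259   0.02778  -0.01852
  Equil       4.692     2.243    0.1862
  solve Keq expr → x = -0.009259; check Q = 6.5500e-04
Then change container volume by factor 2 (V_new/V_old).
Step 3:
                  D         G         M
  Initial     2.346     1.121   0.09311
  Change    0.02116   0.06348  -0.04232
  Equil       2.367     1.185   0.05079
  solve Keq expr → x = -0.02116; check Q = 6.5500e-04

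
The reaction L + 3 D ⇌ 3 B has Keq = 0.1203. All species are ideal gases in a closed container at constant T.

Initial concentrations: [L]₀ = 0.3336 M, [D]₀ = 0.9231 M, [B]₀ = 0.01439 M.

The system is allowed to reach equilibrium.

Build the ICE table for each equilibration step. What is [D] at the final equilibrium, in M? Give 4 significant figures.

Q₀ = 1.1356e-05 vs Keq = 0.1203 ⇒ Q<K, forward
Step 1:
                    L           D           B
  I            0.3336      0.9231     0.01439
  C          -0.07031     -0.2109      0.2109
  E            0.2633      0.7122      0.2253
  solve Keq expr → x = 0.07031; check Q = 0.1203

[D]_eq = 0.7122 M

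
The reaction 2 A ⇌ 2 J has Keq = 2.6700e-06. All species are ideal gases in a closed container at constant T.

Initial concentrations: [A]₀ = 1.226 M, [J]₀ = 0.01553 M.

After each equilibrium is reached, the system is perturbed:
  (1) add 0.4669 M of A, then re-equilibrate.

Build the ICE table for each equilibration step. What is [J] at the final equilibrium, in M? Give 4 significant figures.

Q₀ = 1.6046e-04 vs Keq = 2.6700e-06 ⇒ Q>K, reverse
Step 1:
                  A         J
  Initial     1.226   0.01553
  Change     0.0135   -0.0135
  Equil        1.24  0.002025
  solve Keq expr → x = -0.006752; check Q = 2.6700e-06
Then add 0.4669 M of A.
Step 2:
                  A         J
  Initial     1.706  0.002025
  Change  -7.6168e-04 7.6168e-04
  Equil       1.706  0.002787
  solve Keq expr → x = 3.8084e-04; check Q = 2.6700e-06

[J]_eq = 0.002787 M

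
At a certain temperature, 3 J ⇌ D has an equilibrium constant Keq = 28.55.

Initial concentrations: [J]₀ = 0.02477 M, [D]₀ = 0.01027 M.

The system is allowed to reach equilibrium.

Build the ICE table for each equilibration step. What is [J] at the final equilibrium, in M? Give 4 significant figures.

Q₀ = 675.8 vs Keq = 28.55 ⇒ Q>K, reverse
Step 1:
                  J         D
  I         0.02477   0.01027
  C         0.02203 -0.007343
  E          0.0468  0.002927
  solve Keq expr → x = -0.007343; check Q = 28.55

[J]_eq = 0.0468 M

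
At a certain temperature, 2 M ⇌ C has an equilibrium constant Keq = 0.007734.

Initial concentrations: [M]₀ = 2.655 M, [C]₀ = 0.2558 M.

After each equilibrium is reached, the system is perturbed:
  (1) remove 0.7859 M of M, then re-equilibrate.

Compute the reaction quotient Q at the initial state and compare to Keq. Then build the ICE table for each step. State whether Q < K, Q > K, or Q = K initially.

Q₀ = 0.03629 vs Keq = 0.007734 ⇒ Q>K, reverse
Step 1:
                   M          C
  Initial      2.655     0.2558
  Change      0.3701     -0.185
  Equil        3.025    0.07077
  solve Keq expr → x = -0.185; check Q = 0.007734
Then remove 0.7859 M of M.
Step 2:
                   M          C
  Initial      2.239    0.07077
  Change      0.0598    -0.0299
  Equil        2.299    0.04088
  solve Keq expr → x = -0.0299; check Q = 0.007734

Q₀ = 0.03629; Q > K (proceeds reverse)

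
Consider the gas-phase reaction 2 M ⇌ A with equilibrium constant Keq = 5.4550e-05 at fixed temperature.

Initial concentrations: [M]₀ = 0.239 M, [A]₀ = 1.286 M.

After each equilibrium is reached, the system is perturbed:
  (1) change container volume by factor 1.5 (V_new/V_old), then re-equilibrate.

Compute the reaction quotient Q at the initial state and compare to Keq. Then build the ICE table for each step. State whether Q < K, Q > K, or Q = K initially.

Q₀ = 22.51; Q > K (proceeds reverse)

Q₀ = 22.51 vs Keq = 5.4550e-05 ⇒ Q>K, reverse
Step 1:
                  M         A
  init        0.239     1.286
  Δ           2.571    -1.286
  eq           2.81 4.3077e-04
  solve Keq expr → x = -1.286; check Q = 5.4550e-05
Then change container volume by factor 1.5 (V_new/V_old).
Step 2:
                  M         A
  init        1.873 2.8718e-04
  Δ       1.9138e-04 -9.5689e-05
  eq          1.874 1.9149e-04
  solve Keq expr → x = -9.5689e-05; check Q = 5.4550e-05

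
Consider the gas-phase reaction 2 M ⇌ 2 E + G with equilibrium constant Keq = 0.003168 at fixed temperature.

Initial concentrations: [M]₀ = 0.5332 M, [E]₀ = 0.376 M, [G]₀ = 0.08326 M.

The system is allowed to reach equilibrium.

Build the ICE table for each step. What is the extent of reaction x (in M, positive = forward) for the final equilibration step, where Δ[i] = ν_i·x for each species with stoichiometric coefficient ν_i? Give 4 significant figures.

Q₀ = 0.0414 vs Keq = 0.003168 ⇒ Q>K, reverse
Step 1:
                   M          E          G
  I           0.5332      0.376    0.08326
  C           0.1236    -0.1236   -0.06181
  E           0.6568     0.2524    0.02145
  solve Keq expr → x = -0.06181; check Q = 0.003168

x = -0.06181 M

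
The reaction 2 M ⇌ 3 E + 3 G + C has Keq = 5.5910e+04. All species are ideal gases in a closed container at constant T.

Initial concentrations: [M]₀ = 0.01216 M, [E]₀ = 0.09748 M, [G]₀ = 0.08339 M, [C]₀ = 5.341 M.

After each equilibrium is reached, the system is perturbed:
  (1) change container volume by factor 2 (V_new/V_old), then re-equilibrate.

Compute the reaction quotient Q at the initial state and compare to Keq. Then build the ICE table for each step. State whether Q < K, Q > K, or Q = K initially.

Q₀ = 0.0194; Q < K (proceeds forward)

Q₀ = 0.0194 vs Keq = 5.5910e+04 ⇒ Q<K, forward
Step 1:
                  M         E         G         C
  Initial   0.01216   0.09748   0.08339     5.341
  Change   -0.01215   0.01822   0.01822  0.006074
  Equil   1.2466e-05    0.1157    0.1016     5.347
  solve Keq expr → x = 0.006074; check Q = 5.5910e+04
Then change container volume by factor 2 (V_new/V_old).
Step 2:
                  M         E         G         C
  Initial 6.2331e-06   0.05785   0.05081     2.674
  Change  -5.1308e-06 7.6961e-06 7.6961e-06 2.5654e-06
  Equil   1.1023e-06   0.05786   0.05081     2.674
  solve Keq expr → x = 2.5654e-06; check Q = 5.5910e+04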